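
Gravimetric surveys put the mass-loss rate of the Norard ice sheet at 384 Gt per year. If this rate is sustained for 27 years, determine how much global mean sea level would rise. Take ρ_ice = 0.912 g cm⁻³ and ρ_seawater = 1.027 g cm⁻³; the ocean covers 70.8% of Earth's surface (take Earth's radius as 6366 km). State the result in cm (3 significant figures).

≈ 2.80 cm

Total mass lost = 384 Gt/yr × 27 yr = 1.037×10^4 Gt = 1.037×10^16 kg.
ρ_w = 1.027 g cm⁻³ = 1027 kg m⁻³, so water volume = 1.037×10^16 / 1027 = 1.010×10^13 m³.
Δh = 1.010×10^13 / 3.61×10^14 = 0.0280 m = 2.80 cm.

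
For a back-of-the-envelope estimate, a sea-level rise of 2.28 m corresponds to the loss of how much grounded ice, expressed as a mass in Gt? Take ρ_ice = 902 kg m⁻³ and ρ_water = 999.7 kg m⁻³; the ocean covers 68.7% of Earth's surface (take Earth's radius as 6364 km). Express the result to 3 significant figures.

≈ 7.97×10^5 Gt

Required water volume = Δh × A = 2.28 m × 3.50×10^14 m² = 7.972×10^14 m³.
ρ_w = 999.7 kg m⁻³, so the mass of water = 7.972×10^14 m³ × 999.7 kg m⁻³ = 7.970×10^17 kg = 7.97×10^5 Gt (and the same mass of ice, by conservation).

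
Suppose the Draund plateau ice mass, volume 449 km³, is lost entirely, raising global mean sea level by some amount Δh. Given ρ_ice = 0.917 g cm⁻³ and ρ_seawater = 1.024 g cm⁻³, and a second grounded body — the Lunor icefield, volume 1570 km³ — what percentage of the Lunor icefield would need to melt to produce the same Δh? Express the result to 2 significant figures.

Equal sea-level rise means equal mass of meltwater, i.e. equal mass of ice lost.
Ice mass of Draund: 4.117×10^14 kg; ice mass of Lunor: 1.440×10^15 kg.
Fraction required = 4.117×10^14 / 1.440×10^15 = 0.286 → 29 %.

≈ 29 %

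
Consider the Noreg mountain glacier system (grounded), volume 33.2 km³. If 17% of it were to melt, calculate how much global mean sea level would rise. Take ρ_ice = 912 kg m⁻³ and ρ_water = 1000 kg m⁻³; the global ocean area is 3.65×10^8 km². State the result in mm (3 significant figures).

≈ 0.0141 mm

Noreg: 0.17 × 33.2 km³ × (912/1000) = 5.147 km³ of water.
Spread over 3.65×10^14 m² of ocean, Δh = 5.147×10^9 / 3.65×10^14 = 1.41×10^-5 m = 0.0141 mm.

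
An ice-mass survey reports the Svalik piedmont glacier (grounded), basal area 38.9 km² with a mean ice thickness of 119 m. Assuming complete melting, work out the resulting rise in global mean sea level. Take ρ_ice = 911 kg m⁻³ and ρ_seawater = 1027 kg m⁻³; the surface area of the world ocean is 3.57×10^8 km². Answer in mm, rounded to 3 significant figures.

Svalik: ice volume = 38.9 km² × 119 m = 4.629 km³; 4.629 × (911/1027) = 4.106 km³ of water.
Spread over 3.57×10^14 m² of ocean, Δh = 4.106×10^9 / 3.57×10^14 = 1.15×10^-5 m = 0.0115 mm.

≈ 0.0115 mm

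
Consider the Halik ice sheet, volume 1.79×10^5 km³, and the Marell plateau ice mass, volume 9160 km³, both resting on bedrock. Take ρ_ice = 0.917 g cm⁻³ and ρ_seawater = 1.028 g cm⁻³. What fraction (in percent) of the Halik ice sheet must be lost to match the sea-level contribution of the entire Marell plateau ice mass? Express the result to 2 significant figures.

Equal sea-level rise means equal mass of meltwater, i.e. equal mass of ice lost.
Ice mass of Marell: 8.400×10^15 kg; ice mass of Halik: 1.641×10^17 kg.
Fraction required = 8.400×10^15 / 1.641×10^17 = 0.0512 → 5.1 %.

≈ 5.1 %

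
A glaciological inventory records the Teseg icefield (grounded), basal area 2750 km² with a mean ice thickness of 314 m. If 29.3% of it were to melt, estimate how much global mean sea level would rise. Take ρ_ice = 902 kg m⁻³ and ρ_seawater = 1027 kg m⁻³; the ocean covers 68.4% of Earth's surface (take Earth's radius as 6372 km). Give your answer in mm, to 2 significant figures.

Teseg: ice volume = 2750 km² × 314 m = 863.5 km³; 0.293 × 863.5 × (902/1027) = 222.2 km³ of water.
Spread over 3.49×10^14 m² of ocean, Δh = 2.222×10^11 / 3.49×10^14 = 6.37×10^-4 m = 0.64 mm.

≈ 0.64 mm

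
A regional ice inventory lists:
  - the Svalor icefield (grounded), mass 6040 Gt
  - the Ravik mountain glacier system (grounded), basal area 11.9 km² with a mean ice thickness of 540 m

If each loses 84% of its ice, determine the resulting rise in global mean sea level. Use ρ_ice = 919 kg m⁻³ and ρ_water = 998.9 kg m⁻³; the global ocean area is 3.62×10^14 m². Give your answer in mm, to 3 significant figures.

≈ 14.0 mm

Svalor: 0.84 × 6040 Gt = 5.074×10^15 kg; dividing by ρ_w = 998.9 kg m⁻³ gives 5.079×10^12 m³ of water.
Ravik: ice volume = 11.9 km² × 540 m = 6.426 km³; 0.84 × 6.426 × (919/998.9) = 4.966 km³ of water.
Total added water ≈ 5.084×10^12 m³ over 3.62×10^14 m² → Δh = 0.0140 m = 14.0 mm.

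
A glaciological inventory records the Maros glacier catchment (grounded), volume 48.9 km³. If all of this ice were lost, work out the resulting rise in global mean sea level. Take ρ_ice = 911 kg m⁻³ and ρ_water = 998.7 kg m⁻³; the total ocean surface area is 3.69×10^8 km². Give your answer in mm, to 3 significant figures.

≈ 0.121 mm

Maros: 48.9 km³ × (911/998.7) = 44.61 km³ of water.
Spread over 3.69×10^14 m² of ocean, Δh = 4.461×10^10 / 3.69×10^14 = 1.21×10^-4 m = 0.121 mm.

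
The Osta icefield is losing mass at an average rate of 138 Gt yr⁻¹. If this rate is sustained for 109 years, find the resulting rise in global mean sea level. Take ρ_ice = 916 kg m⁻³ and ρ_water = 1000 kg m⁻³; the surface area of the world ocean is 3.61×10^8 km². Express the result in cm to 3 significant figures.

≈ 4.17 cm

Total mass lost = 138 Gt/yr × 109 yr = 1.504×10^4 Gt = 1.504×10^16 kg.
ρ_w = 1000 kg m⁻³, so water volume = 1.504×10^16 / 1000 = 1.504×10^13 m³.
Δh = 1.504×10^13 / 3.61×10^14 = 0.0417 m = 4.17 cm.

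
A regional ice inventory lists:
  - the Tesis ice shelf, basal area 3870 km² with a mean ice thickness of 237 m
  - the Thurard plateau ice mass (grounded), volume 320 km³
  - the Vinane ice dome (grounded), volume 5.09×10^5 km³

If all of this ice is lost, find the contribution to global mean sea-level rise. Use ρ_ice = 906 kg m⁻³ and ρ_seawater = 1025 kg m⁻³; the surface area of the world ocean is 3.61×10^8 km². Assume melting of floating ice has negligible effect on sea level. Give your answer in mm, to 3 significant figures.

The Tesis ice shelf is floating and already displaces its own weight of water, so its melt adds essentially nothing to sea level.
Thurard: 320 km³ × (906/1025) = 282.8 km³ of water.
Vinane: 5.09×10^5 km³ × (906/1025) = 4.499×10^5 km³ of water.
Total added water ≈ 4.502×10^14 m³ over 3.61×10^14 m² → Δh = 1.25 m = 1250 mm.

≈ 1250 mm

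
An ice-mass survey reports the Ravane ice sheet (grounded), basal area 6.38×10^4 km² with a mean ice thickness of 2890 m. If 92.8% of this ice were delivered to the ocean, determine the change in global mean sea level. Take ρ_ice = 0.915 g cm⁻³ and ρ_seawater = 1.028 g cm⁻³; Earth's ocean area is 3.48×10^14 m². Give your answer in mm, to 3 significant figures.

Ravane: ice volume = 6.38×10^4 km² × 2890 m = 1.844×10^5 km³; 0.928 × 1.844×10^5 × (915/1028) = 1.523×10^5 km³ of water.
Spread over 3.48×10^14 m² of ocean, Δh = 1.523×10^14 / 3.48×10^14 = 0.438 m = 438 mm.

≈ 438 mm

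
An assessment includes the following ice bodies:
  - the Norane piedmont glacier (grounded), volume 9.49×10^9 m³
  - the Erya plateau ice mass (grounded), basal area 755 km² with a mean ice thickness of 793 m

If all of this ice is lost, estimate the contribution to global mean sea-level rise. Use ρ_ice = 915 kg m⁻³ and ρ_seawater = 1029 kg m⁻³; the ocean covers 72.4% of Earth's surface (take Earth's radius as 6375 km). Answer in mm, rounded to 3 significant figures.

Norane: 9.49×10^9 m³ × (915/1029) = 8.439×10^9 m³ of water.
Erya: ice volume = 755 km² × 793 m = 598.7 km³; 598.7 × (915/1029) = 532.4 km³ of water.
Total added water ≈ 5.408×10^11 m³ over 3.70×10^14 m² → Δh = 1.46×10^-3 m = 1.46 mm.

≈ 1.46 mm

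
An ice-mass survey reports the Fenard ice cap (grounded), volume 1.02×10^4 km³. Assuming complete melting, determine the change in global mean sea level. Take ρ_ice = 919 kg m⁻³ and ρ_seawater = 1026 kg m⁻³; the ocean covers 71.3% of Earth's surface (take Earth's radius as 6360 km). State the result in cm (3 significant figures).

Fenard: 1.02×10^4 km³ × (919/1026) = 9136 km³ of water.
Spread over 3.62×10^14 m² of ocean, Δh = 9.136×10^12 / 3.62×10^14 = 0.0252 m = 2.52 cm.

≈ 2.52 cm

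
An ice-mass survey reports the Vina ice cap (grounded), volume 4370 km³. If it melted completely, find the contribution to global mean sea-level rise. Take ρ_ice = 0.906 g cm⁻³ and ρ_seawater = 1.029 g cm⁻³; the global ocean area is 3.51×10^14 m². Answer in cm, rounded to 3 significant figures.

≈ 1.10 cm

Vina: 4370 km³ × (906/1029) = 3848 km³ of water.
Spread over 3.51×10^14 m² of ocean, Δh = 3.848×10^12 / 3.51×10^14 = 0.0110 m = 1.10 cm.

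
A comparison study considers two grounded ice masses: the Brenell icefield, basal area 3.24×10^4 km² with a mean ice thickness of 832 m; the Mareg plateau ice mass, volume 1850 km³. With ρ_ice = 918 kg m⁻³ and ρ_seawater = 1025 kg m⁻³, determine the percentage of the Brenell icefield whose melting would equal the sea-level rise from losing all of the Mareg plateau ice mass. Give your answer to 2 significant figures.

≈ 6.9 %

Equal sea-level rise means equal mass of meltwater, i.e. equal mass of ice lost.
Ice mass of Mareg: 1.698×10^15 kg; ice mass of Brenell: 2.475×10^16 kg.
Fraction required = 1.698×10^15 / 2.475×10^16 = 0.0686 → 6.9 %.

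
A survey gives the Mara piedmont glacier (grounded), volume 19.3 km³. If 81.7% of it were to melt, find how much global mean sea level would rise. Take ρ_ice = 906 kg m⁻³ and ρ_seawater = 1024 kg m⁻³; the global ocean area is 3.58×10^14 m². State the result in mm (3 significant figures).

≈ 0.0390 mm

Mara: 0.817 × 19.3 km³ × (906/1024) = 13.95 km³ of water.
Spread over 3.58×10^14 m² of ocean, Δh = 1.395×10^10 / 3.58×10^14 = 3.90×10^-5 m = 0.0390 mm.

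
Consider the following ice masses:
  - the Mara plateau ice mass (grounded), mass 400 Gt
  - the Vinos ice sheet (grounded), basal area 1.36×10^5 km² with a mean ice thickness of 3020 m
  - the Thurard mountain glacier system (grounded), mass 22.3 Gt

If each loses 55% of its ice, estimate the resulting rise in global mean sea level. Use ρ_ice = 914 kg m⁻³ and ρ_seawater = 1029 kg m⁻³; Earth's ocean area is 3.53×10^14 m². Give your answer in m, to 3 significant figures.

Mara: 0.55 × 400 Gt = 2.200×10^14 kg; dividing by ρ_w = 1029 kg m⁻³ gives 2.138×10^11 m³ of water.
Vinos: ice volume = 1.36×10^5 km² × 3020 m = 4.107×10^5 km³; 0.55 × 4.107×10^5 × (914/1029) = 2.007×10^5 km³ of water.
Thurard: 0.55 × 22.3 Gt = 1.226×10^13 kg; dividing by ρ_w = 1029 kg m⁻³ gives 1.192×10^10 m³ of water.
Total added water ≈ 2.009×10^14 m³ over 3.53×10^14 m² → Δh = 0.569 m.

≈ 0.569 m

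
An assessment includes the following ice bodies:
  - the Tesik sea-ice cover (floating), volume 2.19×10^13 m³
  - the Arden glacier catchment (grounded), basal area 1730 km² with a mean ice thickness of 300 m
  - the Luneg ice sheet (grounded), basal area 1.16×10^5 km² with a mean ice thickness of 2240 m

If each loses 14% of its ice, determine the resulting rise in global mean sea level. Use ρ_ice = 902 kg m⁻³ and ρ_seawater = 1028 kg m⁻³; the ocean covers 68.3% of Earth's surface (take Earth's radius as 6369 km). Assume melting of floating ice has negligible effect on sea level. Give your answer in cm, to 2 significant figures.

≈ 9.2 cm

The Tesik sea-ice cover is floating and already displaces its own weight of water, so its melt adds essentially nothing to sea level.
Arden: ice volume = 1730 km² × 300 m = 519.0 km³; 0.14 × 519.0 × (902/1028) = 63.75 km³ of water.
Luneg: ice volume = 1.16×10^5 km² × 2240 m = 2.598×10^5 km³; 0.14 × 2.598×10^5 × (902/1028) = 3.192×10^4 km³ of water.
Total added water ≈ 3.198×10^13 m³ over 3.48×10^14 m² → Δh = 0.0919 m = 9.2 cm.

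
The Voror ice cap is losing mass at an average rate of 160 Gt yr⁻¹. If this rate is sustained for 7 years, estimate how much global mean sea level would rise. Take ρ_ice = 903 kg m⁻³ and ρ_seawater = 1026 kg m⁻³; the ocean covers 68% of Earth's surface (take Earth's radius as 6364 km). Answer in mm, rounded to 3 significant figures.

Total mass lost = 160 Gt/yr × 7 yr = 1120 Gt = 1.120×10^15 kg.
ρ_w = 1026 kg m⁻³, so water volume = 1.120×10^15 / 1026 = 1.092×10^12 m³.
Δh = 1.092×10^12 / 3.46×10^14 = 3.15×10^-3 m = 3.15 mm.

≈ 3.15 mm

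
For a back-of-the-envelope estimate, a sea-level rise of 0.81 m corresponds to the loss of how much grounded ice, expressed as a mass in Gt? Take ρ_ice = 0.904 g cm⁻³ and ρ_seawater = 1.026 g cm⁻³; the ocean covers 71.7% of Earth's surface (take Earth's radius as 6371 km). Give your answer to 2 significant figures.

Required water volume = Δh × A = 0.81 m × 3.66×10^14 m² = 2.962×10^14 m³.
ρ_w = 1.026 g cm⁻³ = 1026 kg m⁻³, so the mass of water = 2.962×10^14 m³ × 1026 kg m⁻³ = 3.039×10^17 kg = 3.0×10^5 Gt (and the same mass of ice, by conservation).

≈ 3.0×10^5 Gt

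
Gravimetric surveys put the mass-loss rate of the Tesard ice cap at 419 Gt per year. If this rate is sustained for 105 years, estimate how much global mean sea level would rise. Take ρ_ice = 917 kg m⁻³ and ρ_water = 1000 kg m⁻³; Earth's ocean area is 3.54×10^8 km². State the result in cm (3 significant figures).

≈ 12.4 cm

Total mass lost = 419 Gt/yr × 105 yr = 4.400×10^4 Gt = 4.400×10^16 kg.
ρ_w = 1000 kg m⁻³, so water volume = 4.400×10^16 / 1000 = 4.400×10^13 m³.
Δh = 4.400×10^13 / 3.54×10^14 = 0.124 m = 12.4 cm.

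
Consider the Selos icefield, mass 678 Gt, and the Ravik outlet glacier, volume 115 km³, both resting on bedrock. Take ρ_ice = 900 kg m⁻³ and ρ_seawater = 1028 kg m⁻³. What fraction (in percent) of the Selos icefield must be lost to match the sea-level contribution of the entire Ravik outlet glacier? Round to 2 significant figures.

≈ 15 %

Equal sea-level rise means equal mass of meltwater, i.e. equal mass of ice lost.
Ice mass of Ravik: 1.035×10^14 kg; ice mass of Selos: 6.780×10^14 kg.
Fraction required = 1.035×10^14 / 6.780×10^14 = 0.153 → 15 %.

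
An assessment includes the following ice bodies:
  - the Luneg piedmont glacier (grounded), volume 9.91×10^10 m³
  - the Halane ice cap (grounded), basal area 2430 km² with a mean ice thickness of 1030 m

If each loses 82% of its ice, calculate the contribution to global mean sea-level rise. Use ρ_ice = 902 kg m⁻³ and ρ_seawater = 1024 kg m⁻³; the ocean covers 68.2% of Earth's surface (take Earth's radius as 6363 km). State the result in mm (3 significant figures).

≈ 5.42 mm

Luneg: 0.82 × 9.91×10^10 m³ × (902/1024) = 7.158×10^10 m³ of water.
Halane: ice volume = 2430 km² × 1030 m = 2503 km³; 0.82 × 2503 × (902/1024) = 1808 km³ of water.
Total added water ≈ 1.879×10^12 m³ over 3.47×10^14 m² → Δh = 5.42×10^-3 m = 5.42 mm.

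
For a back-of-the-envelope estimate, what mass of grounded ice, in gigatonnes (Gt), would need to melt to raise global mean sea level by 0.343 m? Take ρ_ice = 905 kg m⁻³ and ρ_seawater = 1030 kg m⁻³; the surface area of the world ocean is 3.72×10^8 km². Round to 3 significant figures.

Required water volume = Δh × A = 0.343 m × 3.72×10^14 m² = 1.276×10^14 m³.
ρ_w = 1030 kg m⁻³, so the mass of water = 1.276×10^14 m³ × 1030 kg m⁻³ = 1.314×10^17 kg = 1.31×10^5 Gt (and the same mass of ice, by conservation).

≈ 1.31×10^5 Gt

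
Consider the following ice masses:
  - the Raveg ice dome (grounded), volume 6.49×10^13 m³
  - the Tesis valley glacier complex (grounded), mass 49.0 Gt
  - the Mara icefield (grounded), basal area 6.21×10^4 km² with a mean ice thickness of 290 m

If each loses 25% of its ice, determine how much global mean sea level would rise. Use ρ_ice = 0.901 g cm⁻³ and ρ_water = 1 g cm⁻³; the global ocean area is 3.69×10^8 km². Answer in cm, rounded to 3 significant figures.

≈ 5.06 cm

Raveg: 0.25 × 6.49×10^13 m³ × (901/1000) = 1.462×10^13 m³ of water.
Tesis: 0.25 × 49.0 Gt = 1.225×10^13 kg; dividing by ρ_w = 1 g cm⁻³ = 1000 kg m⁻³ gives 1.225×10^10 m³ of water.
Mara: ice volume = 6.21×10^4 km² × 290 m = 1.801×10^4 km³; 0.25 × 1.801×10^4 × (901/1000) = 4057 km³ of water.
Total added water ≈ 1.869×10^13 m³ over 3.69×10^14 m² → Δh = 0.0506 m = 5.06 cm.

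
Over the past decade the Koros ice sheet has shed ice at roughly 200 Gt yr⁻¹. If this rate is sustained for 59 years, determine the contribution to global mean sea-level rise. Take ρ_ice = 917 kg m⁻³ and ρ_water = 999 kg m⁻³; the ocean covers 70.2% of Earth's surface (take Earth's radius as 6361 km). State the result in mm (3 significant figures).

Total mass lost = 200 Gt/yr × 59 yr = 1.180×10^4 Gt = 1.180×10^16 kg.
ρ_w = 999 kg m⁻³, so water volume = 1.180×10^16 / 999 = 1.181×10^13 m³.
Δh = 1.181×10^13 / 3.57×10^14 = 0.0331 m = 33.1 mm.

≈ 33.1 mm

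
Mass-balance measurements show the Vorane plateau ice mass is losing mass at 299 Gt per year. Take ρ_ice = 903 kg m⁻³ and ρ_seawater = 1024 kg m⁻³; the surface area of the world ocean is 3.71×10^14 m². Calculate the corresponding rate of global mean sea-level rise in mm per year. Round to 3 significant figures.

≈ 0.787 mm/yr

ρ_w = 1024 kg m⁻³. Annual water volume added = 299 Gt / ρ_w = 2.990×10^14 kg / 1024 kg m⁻³ = 2.920×10^11 m³.
Δh per year = 2.920×10^11 / 3.71×10^14 = 7.87×10^-4 m = 0.787 mm.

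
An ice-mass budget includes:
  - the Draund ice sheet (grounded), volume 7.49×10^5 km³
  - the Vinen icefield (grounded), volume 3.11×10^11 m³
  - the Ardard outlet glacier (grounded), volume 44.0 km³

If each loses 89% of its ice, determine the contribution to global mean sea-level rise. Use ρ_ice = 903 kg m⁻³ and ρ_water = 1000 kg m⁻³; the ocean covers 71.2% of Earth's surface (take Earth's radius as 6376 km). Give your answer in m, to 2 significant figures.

≈ 1.7 m

Draund: 0.89 × 7.49×10^5 km³ × (903/1000) = 6.019×10^5 km³ of water.
Vinen: 0.89 × 3.11×10^11 m³ × (903/1000) = 2.499×10^11 m³ of water.
Ardard: 0.89 × 44.0 km³ × (903/1000) = 35.36 km³ of water.
Total added water ≈ 6.022×10^14 m³ over 3.64×10^14 m² → Δh = 1.66 m.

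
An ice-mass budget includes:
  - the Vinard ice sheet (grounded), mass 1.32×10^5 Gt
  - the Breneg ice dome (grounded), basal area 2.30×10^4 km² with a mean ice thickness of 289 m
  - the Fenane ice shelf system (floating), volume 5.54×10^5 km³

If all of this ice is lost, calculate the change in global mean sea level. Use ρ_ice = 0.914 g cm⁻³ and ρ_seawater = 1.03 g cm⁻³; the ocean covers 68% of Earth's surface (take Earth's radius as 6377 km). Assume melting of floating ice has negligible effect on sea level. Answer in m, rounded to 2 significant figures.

≈ 0.39 m

Vinard: 1.32×10^5 Gt = 1.320×10^17 kg; dividing by ρ_w = 1.03 g cm⁻³ = 1030 kg m⁻³ gives 1.282×10^14 m³ of water.
Breneg: ice volume = 2.30×10^4 km² × 289 m = 6647 km³; 6647 × (914/1030) = 5898 km³ of water.
The Fenane ice shelf system is floating and already displaces its own weight of water, so its melt adds essentially nothing to sea level.
Total added water ≈ 1.341×10^14 m³ over 3.47×10^14 m² → Δh = 0.386 m.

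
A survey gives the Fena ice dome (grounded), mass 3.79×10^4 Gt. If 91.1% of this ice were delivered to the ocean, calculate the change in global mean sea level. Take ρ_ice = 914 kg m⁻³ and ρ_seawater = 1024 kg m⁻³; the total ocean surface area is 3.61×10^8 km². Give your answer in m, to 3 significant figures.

Fena: 0.911 × 3.79×10^4 Gt = 3.453×10^16 kg; dividing by ρ_w = 1024 kg m⁻³ gives 3.372×10^13 m³ of water.
Spread over 3.61×10^14 m² of ocean, Δh = 3.372×10^13 / 3.61×10^14 = 0.0934 m.

≈ 0.0934 m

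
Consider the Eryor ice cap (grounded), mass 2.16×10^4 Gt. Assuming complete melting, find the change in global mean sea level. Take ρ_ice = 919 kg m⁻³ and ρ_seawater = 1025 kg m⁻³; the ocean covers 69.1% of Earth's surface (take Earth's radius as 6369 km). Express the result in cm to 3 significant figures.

≈ 5.98 cm

Eryor: 2.16×10^4 Gt = 2.160×10^16 kg; dividing by ρ_w = 1025 kg m⁻³ gives 2.107×10^13 m³ of water.
Spread over 3.52×10^14 m² of ocean, Δh = 2.107×10^13 / 3.52×10^14 = 0.0598 m = 5.98 cm.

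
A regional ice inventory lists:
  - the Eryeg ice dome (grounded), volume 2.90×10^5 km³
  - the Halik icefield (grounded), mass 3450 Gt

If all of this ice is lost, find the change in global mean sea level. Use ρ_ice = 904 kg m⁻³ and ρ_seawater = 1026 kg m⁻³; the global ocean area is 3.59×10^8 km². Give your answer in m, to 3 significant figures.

≈ 0.721 m

Eryeg: 2.90×10^5 km³ × (904/1026) = 2.555×10^5 km³ of water.
Halik: 3450 Gt = 3.450×10^15 kg; dividing by ρ_w = 1026 kg m⁻³ gives 3.363×10^12 m³ of water.
Total added water ≈ 2.589×10^14 m³ over 3.59×10^14 m² → Δh = 0.721 m.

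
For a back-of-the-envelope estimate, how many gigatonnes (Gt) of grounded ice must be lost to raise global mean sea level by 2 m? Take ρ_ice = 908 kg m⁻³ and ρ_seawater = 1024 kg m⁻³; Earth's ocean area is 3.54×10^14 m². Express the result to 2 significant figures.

Required water volume = Δh × A = 2 m × 3.54×10^14 m² = 7.080×10^14 m³.
ρ_w = 1024 kg m⁻³, so the mass of water = 7.080×10^14 m³ × 1024 kg m⁻³ = 7.250×10^17 kg = 7.2×10^5 Gt (and the same mass of ice, by conservation).

≈ 7.2×10^5 Gt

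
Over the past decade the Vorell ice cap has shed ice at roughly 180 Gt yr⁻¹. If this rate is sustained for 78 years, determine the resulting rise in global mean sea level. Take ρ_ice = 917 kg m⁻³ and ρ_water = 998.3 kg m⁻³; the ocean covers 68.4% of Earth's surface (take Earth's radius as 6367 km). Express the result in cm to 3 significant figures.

≈ 4.04 cm

Total mass lost = 180 Gt/yr × 78 yr = 1.404×10^4 Gt = 1.404×10^16 kg.
ρ_w = 998.3 kg m⁻³, so water volume = 1.404×10^16 / 998.3 = 1.406×10^13 m³.
Δh = 1.406×10^13 / 3.48×10^14 = 0.0404 m = 4.04 cm.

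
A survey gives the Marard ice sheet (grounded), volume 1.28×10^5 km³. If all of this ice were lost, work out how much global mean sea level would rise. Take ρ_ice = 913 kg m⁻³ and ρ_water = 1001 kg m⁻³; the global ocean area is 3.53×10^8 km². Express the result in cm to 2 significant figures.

Marard: 1.28×10^5 km³ × (913/1001) = 1.167×10^5 km³ of water.
Spread over 3.53×10^14 m² of ocean, Δh = 1.167×10^14 / 3.53×10^14 = 0.331 m = 33 cm.

≈ 33 cm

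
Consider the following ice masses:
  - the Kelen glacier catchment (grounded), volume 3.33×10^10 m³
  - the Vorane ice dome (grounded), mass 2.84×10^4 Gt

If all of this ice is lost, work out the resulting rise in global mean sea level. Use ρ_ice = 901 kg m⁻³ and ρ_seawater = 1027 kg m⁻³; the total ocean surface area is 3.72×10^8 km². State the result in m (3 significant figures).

Kelen: 3.33×10^10 m³ × (901/1027) = 2.921×10^10 m³ of water.
Vorane: 2.84×10^4 Gt = 2.840×10^16 kg; dividing by ρ_w = 1027 kg m⁻³ gives 2.765×10^13 m³ of water.
Total added water ≈ 2.768×10^13 m³ over 3.72×10^14 m² → Δh = 0.0744 m.

≈ 0.0744 m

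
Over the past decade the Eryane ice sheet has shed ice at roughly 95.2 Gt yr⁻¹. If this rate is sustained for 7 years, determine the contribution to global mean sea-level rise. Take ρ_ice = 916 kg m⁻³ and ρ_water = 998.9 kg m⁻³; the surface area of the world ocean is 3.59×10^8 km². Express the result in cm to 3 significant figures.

≈ 0.186 cm

Total mass lost = 95.2 Gt/yr × 7 yr = 666.4 Gt = 6.664×10^14 kg.
ρ_w = 998.9 kg m⁻³, so water volume = 6.664×10^14 / 998.9 = 6.671×10^11 m³.
Δh = 6.671×10^11 / 3.59×10^14 = 1.86×10^-3 m = 0.186 cm.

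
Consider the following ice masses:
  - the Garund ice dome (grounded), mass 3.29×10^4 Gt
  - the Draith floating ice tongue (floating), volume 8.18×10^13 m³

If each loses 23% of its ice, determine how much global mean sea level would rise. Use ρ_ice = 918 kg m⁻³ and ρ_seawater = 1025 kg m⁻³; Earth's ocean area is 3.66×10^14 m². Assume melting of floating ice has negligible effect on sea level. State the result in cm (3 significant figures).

Garund: 0.23 × 3.29×10^4 Gt = 7.567×10^15 kg; dividing by ρ_w = 1025 kg m⁻³ gives 7.382×10^12 m³ of water.
The Draith floating ice tongue is floating and already displaces its own weight of water, so its melt adds essentially nothing to sea level.
Total added water ≈ 7.382×10^12 m³ over 3.66×10^14 m² → Δh = 0.0202 m = 2.02 cm.

≈ 2.02 cm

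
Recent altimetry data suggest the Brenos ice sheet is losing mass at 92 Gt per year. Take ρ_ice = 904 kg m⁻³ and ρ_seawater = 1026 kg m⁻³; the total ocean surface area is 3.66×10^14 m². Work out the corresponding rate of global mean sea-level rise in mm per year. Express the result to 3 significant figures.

ρ_w = 1026 kg m⁻³. Annual water volume added = 92 Gt / ρ_w = 9.200×10^13 kg / 1026 kg m⁻³ = 8.967×10^10 m³.
Δh per year = 8.967×10^10 / 3.66×10^14 = 2.45×10^-4 m = 0.245 mm.

≈ 0.245 mm/yr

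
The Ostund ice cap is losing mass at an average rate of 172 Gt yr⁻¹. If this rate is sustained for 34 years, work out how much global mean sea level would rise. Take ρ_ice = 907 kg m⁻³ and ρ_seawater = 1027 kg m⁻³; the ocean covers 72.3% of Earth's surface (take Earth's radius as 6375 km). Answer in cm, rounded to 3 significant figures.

≈ 1.54 cm

Total mass lost = 172 Gt/yr × 34 yr = 5848 Gt = 5.848×10^15 kg.
ρ_w = 1027 kg m⁻³, so water volume = 5.848×10^15 / 1027 = 5.694×10^12 m³.
Δh = 5.694×10^12 / 3.69×10^14 = 0.0154 m = 1.54 cm.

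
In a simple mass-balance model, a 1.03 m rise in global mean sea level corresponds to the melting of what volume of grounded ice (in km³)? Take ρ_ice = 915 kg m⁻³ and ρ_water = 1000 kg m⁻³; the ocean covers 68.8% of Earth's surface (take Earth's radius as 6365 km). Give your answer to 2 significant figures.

≈ 3.9×10^5 km³

Required water volume = Δh × A = 1.03 m × 3.50×10^14 m² = 3.608×10^14 m³ = 3.608×10^5 km³.
Ice volume = water volume × ρ_w/ρ_ice = 3.608×10^5 × 1000/915 = 3.9×10^5 km³.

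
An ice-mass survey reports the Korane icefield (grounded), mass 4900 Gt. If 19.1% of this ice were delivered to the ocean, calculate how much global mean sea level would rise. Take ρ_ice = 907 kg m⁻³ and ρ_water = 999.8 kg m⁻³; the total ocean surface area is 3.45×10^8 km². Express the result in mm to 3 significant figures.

Korane: 0.191 × 4900 Gt = 9.359×10^14 kg; dividing by ρ_w = 999.8 kg m⁻³ gives 9.361×10^11 m³ of water.
Spread over 3.45×10^14 m² of ocean, Δh = 9.361×10^11 / 3.45×10^14 = 2.71×10^-3 m = 2.71 mm.

≈ 2.71 mm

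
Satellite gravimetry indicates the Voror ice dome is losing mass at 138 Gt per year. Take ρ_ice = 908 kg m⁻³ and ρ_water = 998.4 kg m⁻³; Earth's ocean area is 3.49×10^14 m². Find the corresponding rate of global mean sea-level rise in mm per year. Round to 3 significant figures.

≈ 0.396 mm/yr

ρ_w = 998.4 kg m⁻³. Annual water volume added = 138 Gt / ρ_w = 1.380×10^14 kg / 998.4 kg m⁻³ = 1.382×10^11 m³.
Δh per year = 1.382×10^11 / 3.49×10^14 = 3.96×10^-4 m = 0.396 mm.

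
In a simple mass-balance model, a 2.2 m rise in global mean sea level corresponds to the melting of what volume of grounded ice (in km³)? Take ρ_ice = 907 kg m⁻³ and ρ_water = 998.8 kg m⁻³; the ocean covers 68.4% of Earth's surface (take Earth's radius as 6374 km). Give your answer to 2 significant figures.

Required water volume = Δh × A = 2.2 m × 3.49×10^14 m² = 7.683×10^14 m³ = 7.683×10^5 km³.
Ice volume = water volume × ρ_w/ρ_ice = 7.683×10^5 × 998.8/907 = 8.5×10^5 km³.

≈ 8.5×10^5 km³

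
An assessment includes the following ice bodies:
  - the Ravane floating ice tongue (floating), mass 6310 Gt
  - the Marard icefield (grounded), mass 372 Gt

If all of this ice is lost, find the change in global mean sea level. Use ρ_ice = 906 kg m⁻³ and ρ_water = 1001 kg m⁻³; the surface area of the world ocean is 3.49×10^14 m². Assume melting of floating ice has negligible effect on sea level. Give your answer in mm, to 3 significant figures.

≈ 1.06 mm

The Ravane floating ice tongue is floating and already displaces its own weight of water, so its melt adds essentially nothing to sea level.
Marard: 372 Gt = 3.720×10^14 kg; dividing by ρ_w = 1001 kg m⁻³ gives 3.716×10^11 m³ of water.
Total added water ≈ 3.716×10^11 m³ over 3.49×10^14 m² → Δh = 1.06×10^-3 m = 1.06 mm.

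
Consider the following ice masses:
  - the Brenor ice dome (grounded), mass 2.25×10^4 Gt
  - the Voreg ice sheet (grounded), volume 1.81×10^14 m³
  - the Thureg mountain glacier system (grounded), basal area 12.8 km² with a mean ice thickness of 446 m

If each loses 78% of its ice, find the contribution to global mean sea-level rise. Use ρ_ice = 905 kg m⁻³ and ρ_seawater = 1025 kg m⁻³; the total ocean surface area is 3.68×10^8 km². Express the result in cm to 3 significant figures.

≈ 38.5 cm

Brenor: 0.78 × 2.25×10^4 Gt = 1.755×10^16 kg; dividing by ρ_w = 1025 kg m⁻³ gives 1.712×10^13 m³ of water.
Voreg: 0.78 × 1.81×10^14 m³ × (905/1025) = 1.247×10^14 m³ of water.
Thureg: ice volume = 12.8 km² × 446 m = 5.709 km³; 0.78 × 5.709 × (905/1025) = 3.932 km³ of water.
Total added water ≈ 1.418×10^14 m³ over 3.68×10^14 m² → Δh = 0.385 m = 38.5 cm.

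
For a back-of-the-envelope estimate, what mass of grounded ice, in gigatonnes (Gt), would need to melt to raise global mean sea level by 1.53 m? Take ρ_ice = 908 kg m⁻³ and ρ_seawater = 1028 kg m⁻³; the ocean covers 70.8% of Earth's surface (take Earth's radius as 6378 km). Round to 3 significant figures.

≈ 5.69×10^5 Gt

Required water volume = Δh × A = 1.53 m × 3.62×10^14 m² = 5.537×10^14 m³.
ρ_w = 1028 kg m⁻³, so the mass of water = 5.537×10^14 m³ × 1028 kg m⁻³ = 5.692×10^17 kg = 5.69×10^5 Gt (and the same mass of ice, by conservation).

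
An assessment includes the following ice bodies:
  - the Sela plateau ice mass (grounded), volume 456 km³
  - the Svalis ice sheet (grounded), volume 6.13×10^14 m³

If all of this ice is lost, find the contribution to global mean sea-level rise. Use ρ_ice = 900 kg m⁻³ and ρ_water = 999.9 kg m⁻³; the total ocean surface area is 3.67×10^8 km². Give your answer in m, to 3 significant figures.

Sela: 456 km³ × (900/999.9) = 410.4 km³ of water.
Svalis: 6.13×10^14 m³ × (900/999.9) = 5.518×10^14 m³ of water.
Total added water ≈ 5.522×10^14 m³ over 3.67×10^14 m² → Δh = 1.50 m.

≈ 1.50 m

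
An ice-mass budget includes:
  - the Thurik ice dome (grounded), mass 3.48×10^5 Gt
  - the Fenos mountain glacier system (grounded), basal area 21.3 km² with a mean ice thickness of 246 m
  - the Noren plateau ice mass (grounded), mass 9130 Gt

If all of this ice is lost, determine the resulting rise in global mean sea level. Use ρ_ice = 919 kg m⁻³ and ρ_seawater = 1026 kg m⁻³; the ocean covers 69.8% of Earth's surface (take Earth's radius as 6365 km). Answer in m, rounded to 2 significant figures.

≈ 0.98 m

Thurik: 3.48×10^5 Gt = 3.480×10^17 kg; dividing by ρ_w = 1026 kg m⁻³ gives 3.392×10^14 m³ of water.
Fenos: ice volume = 21.3 km² × 246 m = 5.240 km³; 5.240 × (919/1026) = 4.693 km³ of water.
Noren: 9130 Gt = 9.130×10^15 kg; dividing by ρ_w = 1026 kg m⁻³ gives 8.899×10^12 m³ of water.
Total added water ≈ 3.481×10^14 m³ over 3.55×10^14 m² → Δh = 0.980 m.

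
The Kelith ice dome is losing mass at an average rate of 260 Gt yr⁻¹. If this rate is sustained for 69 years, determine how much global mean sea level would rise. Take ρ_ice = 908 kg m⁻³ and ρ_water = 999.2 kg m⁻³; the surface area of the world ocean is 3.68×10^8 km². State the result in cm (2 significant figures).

Total mass lost = 260 Gt/yr × 69 yr = 1.794×10^4 Gt = 1.794×10^16 kg.
ρ_w = 999.2 kg m⁻³, so water volume = 1.794×10^16 / 999.2 = 1.795×10^13 m³.
Δh = 1.795×10^13 / 3.68×10^14 = 0.0488 m = 4.9 cm.

≈ 4.9 cm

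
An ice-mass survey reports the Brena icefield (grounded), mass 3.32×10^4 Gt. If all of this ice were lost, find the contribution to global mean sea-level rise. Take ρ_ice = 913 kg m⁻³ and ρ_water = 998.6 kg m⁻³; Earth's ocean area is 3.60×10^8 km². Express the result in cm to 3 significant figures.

≈ 9.24 cm

Brena: 3.32×10^4 Gt = 3.320×10^16 kg; dividing by ρ_w = 998.6 kg m⁻³ gives 3.325×10^13 m³ of water.
Spread over 3.60×10^14 m² of ocean, Δh = 3.325×10^13 / 3.60×10^14 = 0.0924 m = 9.24 cm.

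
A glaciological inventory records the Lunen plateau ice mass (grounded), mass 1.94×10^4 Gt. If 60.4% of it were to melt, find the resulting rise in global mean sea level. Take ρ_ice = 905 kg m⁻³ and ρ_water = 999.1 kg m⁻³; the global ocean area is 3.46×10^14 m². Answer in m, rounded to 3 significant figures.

≈ 0.0339 m

Lunen: 0.604 × 1.94×10^4 Gt = 1.172×10^16 kg; dividing by ρ_w = 999.1 kg m⁻³ gives 1.173×10^13 m³ of water.
Spread over 3.46×10^14 m² of ocean, Δh = 1.173×10^13 / 3.46×10^14 = 0.0339 m.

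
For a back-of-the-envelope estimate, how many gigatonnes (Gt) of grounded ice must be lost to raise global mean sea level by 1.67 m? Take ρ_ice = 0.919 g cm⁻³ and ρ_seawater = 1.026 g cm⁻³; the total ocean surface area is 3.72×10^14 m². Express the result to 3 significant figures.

Required water volume = Δh × A = 1.67 m × 3.72×10^14 m² = 6.212×10^14 m³.
ρ_w = 1.026 g cm⁻³ = 1026 kg m⁻³, so the mass of water = 6.212×10^14 m³ × 1026 kg m⁻³ = 6.374×10^17 kg = 6.37×10^5 Gt (and the same mass of ice, by conservation).

≈ 6.37×10^5 Gt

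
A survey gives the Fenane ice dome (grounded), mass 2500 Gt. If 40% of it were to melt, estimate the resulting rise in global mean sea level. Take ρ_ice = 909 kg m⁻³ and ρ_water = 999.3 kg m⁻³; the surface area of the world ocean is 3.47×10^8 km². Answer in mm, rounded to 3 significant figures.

≈ 2.88 mm

Fenane: 0.4 × 2500 Gt = 1.000×10^15 kg; dividing by ρ_w = 999.3 kg m⁻³ gives 1.001×10^12 m³ of water.
Spread over 3.47×10^14 m² of ocean, Δh = 1.001×10^12 / 3.47×10^14 = 2.88×10^-3 m = 2.88 mm.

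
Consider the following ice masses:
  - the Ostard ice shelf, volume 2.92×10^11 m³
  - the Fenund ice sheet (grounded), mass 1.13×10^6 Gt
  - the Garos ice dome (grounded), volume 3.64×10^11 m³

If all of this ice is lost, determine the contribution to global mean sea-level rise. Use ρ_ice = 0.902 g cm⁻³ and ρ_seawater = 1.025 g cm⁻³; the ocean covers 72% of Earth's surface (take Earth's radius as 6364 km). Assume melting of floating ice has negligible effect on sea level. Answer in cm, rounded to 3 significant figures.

≈ 301 cm

The Ostard ice shelf is floating and already displaces its own weight of water, so its melt adds essentially nothing to sea level.
Fenund: 1.13×10^6 Gt = 1.130×10^18 kg; dividing by ρ_w = 1.025 g cm⁻³ = 1025 kg m⁻³ gives 1.102×10^15 m³ of water.
Garos: 3.64×10^11 m³ × (902/1025) = 3.203×10^11 m³ of water.
Total added water ≈ 1.103×10^15 m³ over 3.66×10^14 m² → Δh = 3.01 m = 301 cm.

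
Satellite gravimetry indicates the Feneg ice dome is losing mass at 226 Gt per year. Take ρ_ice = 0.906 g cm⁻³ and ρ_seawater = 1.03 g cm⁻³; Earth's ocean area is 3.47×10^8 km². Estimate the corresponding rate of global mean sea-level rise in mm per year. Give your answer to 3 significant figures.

≈ 0.632 mm/yr

ρ_w = 1.03 g cm⁻³ = 1030 kg m⁻³. Annual water volume added = 226 Gt / ρ_w = 2.260×10^14 kg / 1030 kg m⁻³ = 2.194×10^11 m³.
Δh per year = 2.194×10^11 / 3.47×10^14 = 6.32×10^-4 m = 0.632 mm.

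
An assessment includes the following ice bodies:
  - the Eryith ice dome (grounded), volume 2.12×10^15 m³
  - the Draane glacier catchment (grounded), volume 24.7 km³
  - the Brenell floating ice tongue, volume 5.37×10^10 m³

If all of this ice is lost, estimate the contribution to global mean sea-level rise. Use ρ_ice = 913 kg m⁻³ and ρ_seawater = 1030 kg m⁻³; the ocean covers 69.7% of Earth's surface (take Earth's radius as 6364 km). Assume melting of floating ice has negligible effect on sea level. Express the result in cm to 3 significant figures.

≈ 530 cm

Eryith: 2.12×10^15 m³ × (913/1030) = 1.879×10^15 m³ of water.
Draane: 24.7 km³ × (913/1030) = 21.89 km³ of water.
The Brenell floating ice tongue is floating and already displaces its own weight of water, so its melt adds essentially nothing to sea level.
Total added water ≈ 1.879×10^15 m³ over 3.55×10^14 m² → Δh = 5.30 m = 530 cm.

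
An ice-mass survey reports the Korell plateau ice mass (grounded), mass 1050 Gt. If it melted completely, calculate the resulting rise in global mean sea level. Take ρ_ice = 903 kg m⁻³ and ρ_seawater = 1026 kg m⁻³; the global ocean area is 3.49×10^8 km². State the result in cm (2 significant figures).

Korell: 1050 Gt = 1.050×10^15 kg; dividing by ρ_w = 1026 kg m⁻³ gives 1.023×10^12 m³ of water.
Spread over 3.49×10^14 m² of ocean, Δh = 1.023×10^12 / 3.49×10^14 = 2.93×10^-3 m = 0.29 cm.

≈ 0.29 cm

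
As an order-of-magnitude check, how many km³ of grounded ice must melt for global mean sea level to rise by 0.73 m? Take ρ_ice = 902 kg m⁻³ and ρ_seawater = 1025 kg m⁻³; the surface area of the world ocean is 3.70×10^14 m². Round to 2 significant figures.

≈ 3.1×10^5 km³

Required water volume = Δh × A = 0.73 m × 3.70×10^14 m² = 2.701×10^14 m³ = 2.701×10^5 km³.
Ice volume = water volume × ρ_w/ρ_ice = 2.701×10^5 × 1025/902 = 3.1×10^5 km³.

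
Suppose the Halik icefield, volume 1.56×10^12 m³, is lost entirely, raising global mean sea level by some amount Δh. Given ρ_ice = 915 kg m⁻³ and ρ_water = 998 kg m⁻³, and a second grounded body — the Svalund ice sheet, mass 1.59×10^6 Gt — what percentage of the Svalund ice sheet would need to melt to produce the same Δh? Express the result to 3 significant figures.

≈ 0.0898 %

Equal sea-level rise means equal mass of meltwater, i.e. equal mass of ice lost.
Ice mass of Halik: 1.427×10^15 kg; ice mass of Svalund: 1.590×10^18 kg.
Fraction required = 1.427×10^15 / 1.590×10^18 = 8.98×10^-4 → 0.0898 %.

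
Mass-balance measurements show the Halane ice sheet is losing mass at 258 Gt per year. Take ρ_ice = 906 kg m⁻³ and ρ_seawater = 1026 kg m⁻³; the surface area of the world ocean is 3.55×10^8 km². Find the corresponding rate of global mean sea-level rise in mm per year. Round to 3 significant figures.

ρ_w = 1026 kg m⁻³. Annual water volume added = 258 Gt / ρ_w = 2.580×10^14 kg / 1026 kg m⁻³ = 2.515×10^11 m³.
Δh per year = 2.515×10^11 / 3.55×10^14 = 7.08×10^-4 m = 0.708 mm.

≈ 0.708 mm/yr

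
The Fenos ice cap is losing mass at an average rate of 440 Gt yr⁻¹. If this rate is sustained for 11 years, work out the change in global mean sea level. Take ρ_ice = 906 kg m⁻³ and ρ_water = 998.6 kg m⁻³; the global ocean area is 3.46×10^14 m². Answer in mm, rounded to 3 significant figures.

≈ 14.0 mm

Total mass lost = 440 Gt/yr × 11 yr = 4840 Gt = 4.840×10^15 kg.
ρ_w = 998.6 kg m⁻³, so water volume = 4.840×10^15 / 998.6 = 4.847×10^12 m³.
Δh = 4.847×10^12 / 3.46×10^14 = 0.0140 m = 14.0 mm.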